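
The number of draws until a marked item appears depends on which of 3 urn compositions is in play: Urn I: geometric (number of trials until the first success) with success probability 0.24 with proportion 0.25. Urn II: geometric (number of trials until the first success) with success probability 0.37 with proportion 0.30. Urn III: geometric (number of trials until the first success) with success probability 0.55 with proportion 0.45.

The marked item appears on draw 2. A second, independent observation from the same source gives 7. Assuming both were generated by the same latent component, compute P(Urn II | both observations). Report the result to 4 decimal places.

Apply Bayes' rule: the posterior for each component is proportional to its prior times its likelihood at x.
Since both observations come from the same component, the likelihood for component k is f_k(x₁)·f_k(x₂).
  L_I = [0.24·(1−0.24)^1 = 0.24·0.76 = 0.1824] × [0.046248] = 0.00843563
  L_II = [0.37·(1−0.37)^1 = 0.37·0.63 = 0.2331] × [0.0231337] = 0.00539246
  L_III = [0.55·(1−0.55)^1 = 0.55·0.45 = 0.2475] × [0.00456707] = 0.00113035
Multiply by the mixture weights:
  w_I·L_I = 0.25 × 0.00843563 = 0.00210891
  w_II·L_II = 0.30 × 0.00539246 = 0.00161774
  w_III·L_III = 0.45 × 0.00113035 = 0.000508658
Evidence: 0.00210891 + 0.00161774 + 0.000508658 = 0.0042353
So the posterior for Urn II is 0.00161774 / 0.0042353 ≈ 0.3820.

0.3820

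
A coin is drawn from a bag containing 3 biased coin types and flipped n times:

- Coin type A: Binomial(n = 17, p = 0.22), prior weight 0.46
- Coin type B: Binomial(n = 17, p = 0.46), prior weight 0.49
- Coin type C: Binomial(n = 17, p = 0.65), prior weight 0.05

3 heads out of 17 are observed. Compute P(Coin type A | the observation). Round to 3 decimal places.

By Bayes' theorem, P(k | x) = π_k f_k(x) / Σ_j π_j f_j(x).
Component likelihoods at x = 3 heads out of 17:
  f_A = 0.223409
  f_B = 0.0118657
  f_C = 7.73039e-05
Weight by the priors:
  π_A·f_A = 0.46 × 0.223409 = 0.102768
  π_B·f_B = 0.49 × 0.0118657 = 0.00581422
  π_C·f_C = 0.05 × 7.73039e-05 = 3.8652e-06
Evidence: 0.102768 + 0.00581422 + 3.8652e-06 = 0.108586
P(Coin type A | data) = 0.102768 / 0.108586 ≈ 0.946

0.946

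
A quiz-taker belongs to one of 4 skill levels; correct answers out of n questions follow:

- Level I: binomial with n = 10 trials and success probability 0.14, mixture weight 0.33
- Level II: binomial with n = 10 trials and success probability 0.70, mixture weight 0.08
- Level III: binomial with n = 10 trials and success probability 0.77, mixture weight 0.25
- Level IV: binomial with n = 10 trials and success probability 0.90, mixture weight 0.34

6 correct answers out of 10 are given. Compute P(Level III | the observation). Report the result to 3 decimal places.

0.604

The responsibility of component k is π_k f_k(x) divided by Σ_j π_j f_j(x).
Binomial probabilities:
  p_I = 0.000864931
  p_II = 0.200121
  p_III = 0.122483
  p_IV = 0.0111603
Multiply by the mixture weights:
  π_I·p_I = 0.33 × 0.000864931 = 0.000285427
  π_II·p_II = 0.08 × 0.200121 = 0.0160097
  π_III·p_III = 0.25 × 0.122483 = 0.0306207
  π_IV·p_IV = 0.34 × 0.0111603 = 0.00379449
Denominator: 0.000285427 + 0.0160097 + 0.0306207 + 0.00379449 = 0.0507103
Responsibility of Level III: 0.0306207 / 0.0507103 ≈ 0.604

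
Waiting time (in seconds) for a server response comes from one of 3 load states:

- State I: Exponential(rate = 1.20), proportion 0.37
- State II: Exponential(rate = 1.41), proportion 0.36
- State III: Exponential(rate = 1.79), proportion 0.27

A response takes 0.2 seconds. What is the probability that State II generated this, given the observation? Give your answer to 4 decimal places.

By Bayes' theorem, P(k | x) = P(Z=k) f_k(x) / Σ_j P(Z=j) f_j(x).
Evaluate each component's likelihood at the observed value:
  f_I = 0.943953
  f_II = 1.06353
  f_III = 1.25134
Weight by the priors:
  P(Z=I)·f_I = 0.37 × 0.943953 = 0.349263
  P(Z=II)·f_II = 0.36 × 1.06353 = 0.382869
  P(Z=III)·f_III = 0.27 × 1.25134 = 0.337862
Evidence: 0.349263 + 0.382869 + 0.337862 = 1.06999
P(State II | data) ≈ 0.3578

0.3578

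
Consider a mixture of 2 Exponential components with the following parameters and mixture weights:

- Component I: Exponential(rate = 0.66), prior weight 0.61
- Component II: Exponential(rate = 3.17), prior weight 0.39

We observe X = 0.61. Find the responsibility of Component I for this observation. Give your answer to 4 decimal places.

By Bayes' theorem, P(k | x) = w_k f_k(x) / Σ_j w_j f_j(x).
Evaluate each component's likelihood at the observed value:
  p_I = 0.66·e^(−0.66·0.61) = 0.66·e^(−0.4026) = 0.441262
  p_II = 3.17·e^(−3.17·0.61) = 3.17·e^(−1.9337) = 0.45842
Multiply by the mixture weights:
  w_I·p_I = 0.61 × 0.441262 = 0.26917
  w_II·p_II = 0.39 × 0.45842 = 0.178784
Denominator: 0.26917 + 0.178784 = 0.447954
So the posterior for Component I is 0.26917 / 0.447954 ≈ 0.6009.

0.6009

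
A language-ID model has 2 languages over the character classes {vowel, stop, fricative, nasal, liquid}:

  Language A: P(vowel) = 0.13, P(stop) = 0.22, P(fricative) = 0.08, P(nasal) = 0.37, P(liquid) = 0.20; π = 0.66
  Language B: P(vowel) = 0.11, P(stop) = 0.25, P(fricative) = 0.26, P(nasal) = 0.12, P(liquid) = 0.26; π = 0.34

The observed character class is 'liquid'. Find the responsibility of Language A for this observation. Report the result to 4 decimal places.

Apply Bayes' rule: the posterior for each component is proportional to its prior times its likelihood at x.
Component likelihoods at x = 'liquid':
  p_A = P(liquid | comp) = 0.20
  p_B = P(liquid | comp) = 0.26
Weight by the priors:
  π_A·p_A = 0.66 × 0.2 = 0.132
  π_B·p_B = 0.34 × 0.26 = 0.0884
Sum: 0.132 + 0.0884 = 0.2204
P(Language A | 'liquid') = 0.132 / 0.2204 ≈ 0.5989

0.5989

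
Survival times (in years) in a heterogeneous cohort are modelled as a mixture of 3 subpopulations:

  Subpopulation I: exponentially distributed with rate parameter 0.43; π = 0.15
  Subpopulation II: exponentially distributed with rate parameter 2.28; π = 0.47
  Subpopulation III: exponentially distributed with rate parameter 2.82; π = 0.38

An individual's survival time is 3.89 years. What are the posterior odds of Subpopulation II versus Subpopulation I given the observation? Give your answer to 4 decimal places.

0.0124

Only the two components matter; the odds are (π_i f_i(x)) / (π_j f_j(x)).
Evaluate each component's likelihood at the observed value:
  p_I = 0.43·e^(−0.43·3.89) = 0.43·e^(−1.6727) = 0.080728
  p_II = 2.28·e^(−2.28·3.89) = 2.28·e^(−8.8692) = 0.000320694
  p_III = 2.82·e^(−2.82·3.89) = 2.82·e^(−10.9698) = 4.85429e-05
0.000150726 / 0.0121092 ≈ 0.0124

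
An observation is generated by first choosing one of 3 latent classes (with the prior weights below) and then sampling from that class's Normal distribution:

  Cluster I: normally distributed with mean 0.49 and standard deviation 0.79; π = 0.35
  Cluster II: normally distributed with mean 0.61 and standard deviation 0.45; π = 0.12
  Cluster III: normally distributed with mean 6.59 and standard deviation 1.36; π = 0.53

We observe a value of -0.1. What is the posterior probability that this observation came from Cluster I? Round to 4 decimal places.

0.8136

Apply Bayes' rule: the posterior for each component is proportional to its prior times its likelihood at x.
Normal densities:
  L_I = (1/(0.79·√(2π)))·exp(−(-0.1−0.49)²/(2·0.79²)) = 0.504990·exp(-0.27888) = 0.38209
  L_II = (1/(0.45·√(2π)))·exp(−(-0.1−0.61)²/(2·0.45²)) = 0.886538·exp(-1.24469) = 0.255349
  L_III = (1/(1.36·√(2π)))·exp(−(-0.1−6.59)²/(2·1.36²)) = 0.293340·exp(-12.09886) = 1.63269e-06
Multiply by the mixture weights:
  P(Z=I)·L_I = 0.35 × 0.38209 = 0.133732
  P(Z=II)·L_II = 0.12 × 0.255349 = 0.0306419
  P(Z=III)·L_III = 0.53 × 1.63269e-06 = 8.65325e-07
Sum: 0.133732 + 0.0306419 + 8.65325e-07 = 0.164374
So the posterior for Cluster I is 0.133732 / 0.164374 ≈ 0.8136.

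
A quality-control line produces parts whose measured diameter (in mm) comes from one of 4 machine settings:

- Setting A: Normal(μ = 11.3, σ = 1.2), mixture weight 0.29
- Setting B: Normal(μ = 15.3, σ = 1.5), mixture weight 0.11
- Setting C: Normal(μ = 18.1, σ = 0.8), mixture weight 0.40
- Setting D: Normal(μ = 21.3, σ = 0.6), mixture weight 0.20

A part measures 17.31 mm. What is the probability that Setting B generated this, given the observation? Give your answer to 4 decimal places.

0.0887

Posterior ∝ prior × likelihood, so P(k | x) ∝ π_k f_k(x); normalise over all components.
Normal densities:
  L_A = 1.18833e-06
  L_B = 0.10837
  L_C = 0.306244
  L_D = 1.65945e-10
Weight by the priors:
  π_A·L_A = 0.29 × 1.18833e-06 = 3.44616e-07
  π_B·L_B = 0.11 × 0.10837 = 0.0119207
  π_C·L_C = 0.40 × 0.306244 = 0.122498
  π_D·L_D = 0.20 × 1.65945e-10 = 3.31891e-11
Denominator: 3.44616e-07 + 0.0119207 + 0.122498 + 3.31891e-11 = 0.134419
P(Setting B | x) = 0.0119207 / 0.134419 ≈ 0.0887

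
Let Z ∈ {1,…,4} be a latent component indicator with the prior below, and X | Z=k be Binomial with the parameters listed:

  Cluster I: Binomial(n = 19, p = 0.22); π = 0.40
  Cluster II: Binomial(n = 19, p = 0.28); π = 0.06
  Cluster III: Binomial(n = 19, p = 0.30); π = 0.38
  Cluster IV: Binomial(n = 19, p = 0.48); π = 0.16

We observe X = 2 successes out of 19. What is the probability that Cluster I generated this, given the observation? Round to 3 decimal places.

0.744

The responsibility of component k is π_k f_k(x) divided by Σ_j π_j f_j(x).
Evaluate each component's likelihood at the observed value:
  L_I = 0.121185
  L_II = 0.050346
  L_III = 0.0358018
  L_IV = 0.000585511
Multiply by the mixture weights:
  π_I·L_I = 0.40 × 0.121185 = 0.0484741
  π_II·L_II = 0.06 × 0.050346 = 0.00302076
  π_III·L_III = 0.38 × 0.0358018 = 0.0136047
  π_IV·L_IV = 0.16 × 0.000585511 = 9.36818e-05
Evidence: 0.0484741 + 0.00302076 + 0.0136047 + 9.36818e-05 = 0.0651932
P(Cluster I | the observation) = 0.0484741 / 0.0651932 ≈ 0.744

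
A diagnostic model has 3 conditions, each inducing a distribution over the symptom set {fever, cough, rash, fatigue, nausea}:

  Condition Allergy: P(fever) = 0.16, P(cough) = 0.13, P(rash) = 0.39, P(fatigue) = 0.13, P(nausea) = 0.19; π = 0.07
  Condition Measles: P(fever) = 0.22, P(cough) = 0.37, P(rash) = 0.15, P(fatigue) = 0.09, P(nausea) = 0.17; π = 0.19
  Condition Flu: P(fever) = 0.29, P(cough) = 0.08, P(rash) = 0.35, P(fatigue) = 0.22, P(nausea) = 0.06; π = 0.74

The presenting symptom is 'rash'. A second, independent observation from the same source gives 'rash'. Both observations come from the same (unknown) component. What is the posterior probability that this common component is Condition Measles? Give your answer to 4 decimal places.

Posterior ∝ prior × likelihood, so P(k | x) ∝ π_k f_k(x); normalise over all components.
Since both observations come from the same component, the likelihood for component k is f_k(x₁)·f_k(x₂).
  f_Allergy = [0.39] × [0.39] = 0.1521
  f_Measles = [0.15] × [0.15] = 0.0225
  f_Flu = [0.35] × [0.35] = 0.1225
Multiply by the mixture weights:
  π_Allergy·f_Allergy = 0.07 × 0.1521 = 0.010647
  π_Measles·f_Measles = 0.19 × 0.0225 = 0.004275
  π_Flu·f_Flu = 0.74 × 0.1225 = 0.09065
Denominator: 0.010647 + 0.004275 + 0.09065 = 0.105572
So the posterior for Condition Measles is 0.004275 / 0.105572 ≈ 0.0405.

0.0405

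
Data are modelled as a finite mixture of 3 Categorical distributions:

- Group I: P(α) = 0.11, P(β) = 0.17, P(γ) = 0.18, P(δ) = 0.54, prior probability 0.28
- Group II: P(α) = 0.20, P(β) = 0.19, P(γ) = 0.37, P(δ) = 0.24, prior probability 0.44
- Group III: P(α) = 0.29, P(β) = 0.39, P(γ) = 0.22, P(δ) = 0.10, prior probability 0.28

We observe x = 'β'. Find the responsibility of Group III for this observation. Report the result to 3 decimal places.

0.454

The responsibility of component k is w_k f_k(x) divided by Σ_j w_j f_j(x).
Evaluate each component's likelihood at the observed value:
  f_I = 0.17
  f_II = 0.19
  f_III = 0.39
Unnormalised posteriors:
  w_I·f_I = 0.28 × 0.17 = 0.0476
  w_II·f_II = 0.44 × 0.19 = 0.0836
  w_III·f_III = 0.28 × 0.39 = 0.1092
Evidence: 0.0476 + 0.0836 + 0.1092 = 0.2404
P(Group III | the observation) = 0.1092 / 0.2404 ≈ 0.454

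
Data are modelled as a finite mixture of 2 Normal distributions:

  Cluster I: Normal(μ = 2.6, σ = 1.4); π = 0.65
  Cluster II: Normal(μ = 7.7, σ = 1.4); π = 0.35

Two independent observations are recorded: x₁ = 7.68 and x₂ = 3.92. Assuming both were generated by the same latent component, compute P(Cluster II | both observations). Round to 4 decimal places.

The responsibility of component k is π_k f_k(x) divided by Σ_j π_j f_j(x).
Since both observations come from the same component, the likelihood for component k is f_k(x₁)·f_k(x₂).
  p_I = [0.000394191] × [0.182702] = 7.20193e-05
  p_II = [0.28493] × [0.00744352] = 0.00212088
Weight by the priors:
  π_I·p_I = 0.65 × 7.20193e-05 = 4.68125e-05
  π_II·p_II = 0.35 × 0.00212088 = 0.000742308
Sum: 4.68125e-05 + 0.000742308 = 0.000789121
P(Cluster II | x₁,x₂) = 0.000742308 / 0.000789121 ≈ 0.9407

0.9407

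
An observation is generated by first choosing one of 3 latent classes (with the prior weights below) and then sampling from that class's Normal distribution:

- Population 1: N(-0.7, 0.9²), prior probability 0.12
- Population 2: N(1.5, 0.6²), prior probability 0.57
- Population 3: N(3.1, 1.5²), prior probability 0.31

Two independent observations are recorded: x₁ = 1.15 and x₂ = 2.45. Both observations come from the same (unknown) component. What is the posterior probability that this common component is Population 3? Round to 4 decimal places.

0.1238

Apply Bayes' rule: the posterior for each component is proportional to its prior times its likelihood at x.
Since both observations come from the same component, the likelihood for component k is f_k(x₁)·f_k(x₂).
  f_1 = [0.0535986] × [0.000969647] = 5.19717e-05
  f_2 = [0.560878] × [0.189838] = 0.106476
  f_3 = [0.114246] × [0.242127] = 0.027662
Weight by the priors:
  π_1·f_1 = 0.12 × 5.19717e-05 = 6.23661e-06
  π_2·f_2 = 0.57 × 0.106476 = 0.0606912
  π_3·f_3 = 0.31 × 0.027662 = 0.00857522
Marginal: 6.23661e-06 + 0.0606912 + 0.00857522 = 0.0692727
P(Population 3 | x₁,x₂) ≈ 0.1238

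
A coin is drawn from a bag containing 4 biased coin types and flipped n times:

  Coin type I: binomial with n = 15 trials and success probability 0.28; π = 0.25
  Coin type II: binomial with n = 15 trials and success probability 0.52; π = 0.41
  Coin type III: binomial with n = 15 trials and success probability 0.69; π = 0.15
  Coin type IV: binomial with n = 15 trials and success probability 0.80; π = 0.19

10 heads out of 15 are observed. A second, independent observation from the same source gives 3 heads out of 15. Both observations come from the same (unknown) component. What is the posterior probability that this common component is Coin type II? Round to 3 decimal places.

0.833

Apply Bayes' rule: the posterior for each component is proportional to its prior times its likelihood at x.
Since both observations come from the same component, the likelihood for component k is f_k(x₁)·f_k(x₂).
  f_I = [C(15,10)·0.28^10·0.72^5 = 3003·2.96197e-06·0.193492 = 0.00172107] × [0.193854] = 0.000333637
  f_II = [C(15,10)·0.52^10·0.48^5 = 3003·0.00144555·0.0254804 = 0.11061] × [0.0095701] = 0.00105855
  f_III = [C(15,10)·0.69^10·0.31^5 = 3003·0.0244619·0.00286292 = 0.210307] × [0.000117733] = 2.47602e-05
  f_IV = [C(15,10)·0.80^10·0.20^5 = 3003·0.107374·0.00032 = 0.103182] × [9.54204e-07] = 9.8457e-08
Unnormalised posteriors:
  π_I·f_I = 0.25 × 0.000333637 = 8.34091e-05
  π_II·f_II = 0.41 × 0.00105855 = 0.000434005
  π_III·f_III = 0.15 × 2.47602e-05 = 3.71403e-06
  π_IV·f_IV = 0.19 × 9.8457e-08 = 1.87068e-08
Denominator: 8.34091e-05 + 0.000434005 + 3.71403e-06 + 1.87068e-08 = 0.000521147
Responsibility of Coin type II: 0.000434005 / 0.000521147 ≈ 0.833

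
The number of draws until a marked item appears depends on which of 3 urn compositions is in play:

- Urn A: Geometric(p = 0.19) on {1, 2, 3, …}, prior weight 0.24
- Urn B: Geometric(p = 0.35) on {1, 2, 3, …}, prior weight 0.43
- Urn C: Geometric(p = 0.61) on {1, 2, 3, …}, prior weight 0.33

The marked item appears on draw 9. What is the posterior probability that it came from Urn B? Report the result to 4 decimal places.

The responsibility of component k is π_k f_k(x) divided by Σ_j π_j f_j(x).
Evaluate each component's likelihood at the observed value:
  p_A = 0.19·(1−0.19)^8 = 0.19·0.185302 = 0.0352074
  p_B = 0.35·(1−0.35)^8 = 0.35·0.0318645 = 0.0111526
  p_C = 0.61·(1−0.61)^8 = 0.61·0.000535201 = 0.000326473
Unnormalised posteriors:
  π_A·p_A = 0.24 × 0.0352074 = 0.00844977
  π_B·p_B = 0.43 × 0.0111526 = 0.0047956
  π_C·p_C = 0.33 × 0.000326473 = 0.000107736
Sum: 0.00844977 + 0.0047956 + 0.000107736 = 0.0133531
Responsibility of Urn B: 0.0047956 / 0.0133531 ≈ 0.3591

0.3591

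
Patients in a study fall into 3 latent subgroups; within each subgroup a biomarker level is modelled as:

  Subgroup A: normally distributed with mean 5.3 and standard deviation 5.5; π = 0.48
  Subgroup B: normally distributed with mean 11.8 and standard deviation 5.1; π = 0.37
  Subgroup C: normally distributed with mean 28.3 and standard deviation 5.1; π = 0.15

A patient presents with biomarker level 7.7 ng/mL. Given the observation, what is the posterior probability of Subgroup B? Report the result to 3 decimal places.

By Bayes' theorem, P(k | x) = π_k f_k(x) / Σ_j π_j f_j(x).
Evaluate each component's likelihood at the observed value:
  f_A = (1/(5.5·√(2π)))·exp(−(7.7−5.3)²/(2·5.5²)) = 0.072535·exp(-0.09521) = 0.0659477
  f_B = (1/(5.1·√(2π)))·exp(−(7.7−11.8)²/(2·5.1²)) = 0.078224·exp(-0.32314) = 0.0566239
  f_C = (1/(5.1·√(2π)))·exp(−(7.7−28.3)²/(2·5.1²)) = 0.078224·exp(-8.15763) = 2.24143e-05
Unnormalised posteriors:
  π_A·f_A = 0.48 × 0.0659477 = 0.0316549
  π_B·f_B = 0.37 × 0.0566239 = 0.0209508
  π_C·f_C = 0.15 × 2.24143e-05 = 3.36215e-06
Normaliser: 0.0316549 + 0.0209508 + 3.36215e-06 = 0.0526091
So the posterior for Subgroup B is 0.0209508 / 0.0526091 ≈ 0.398.

0.398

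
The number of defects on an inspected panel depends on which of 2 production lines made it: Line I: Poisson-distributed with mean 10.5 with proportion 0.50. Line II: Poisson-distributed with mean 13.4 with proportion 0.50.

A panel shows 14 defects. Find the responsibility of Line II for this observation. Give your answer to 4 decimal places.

0.6258

Posterior ∝ prior × likelihood, so P(k | x) ∝ π_k f_k(x); normalise over all components.
Evaluate each component's likelihood at the observed value:
  p_I = e^(−10.5)·10.5^14/14! = 0.0625388
  p_II = e^(−13.4)·13.4^14/14! = 0.104595
Multiply by the mixture weights:
  π_I·p_I = 0.50 × 0.0625388 = 0.0312694
  π_II·p_II = 0.50 × 0.104595 = 0.0522977
Marginal: 0.0312694 + 0.0522977 = 0.0835671
P(Line II | the observation) = 0.0522977 / 0.0835671 ≈ 0.6258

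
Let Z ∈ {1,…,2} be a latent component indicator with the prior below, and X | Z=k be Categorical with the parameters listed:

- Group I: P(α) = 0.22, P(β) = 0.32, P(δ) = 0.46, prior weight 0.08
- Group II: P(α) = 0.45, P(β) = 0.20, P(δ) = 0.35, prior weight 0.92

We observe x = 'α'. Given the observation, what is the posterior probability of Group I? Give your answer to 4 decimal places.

0.0408

P(component k | x) = w_k·f_k(x) / marginal(x), where marginal(x) = Σ_j w_j·f_j(x).
Evaluate each component's likelihood at the observed value:
  p_I = 0.22
  p_II = 0.45
Unnormalised posteriors:
  w_I·p_I = 0.08 × 0.22 = 0.0176
  w_II·p_II = 0.92 × 0.45 = 0.414
Sum: 0.0176 + 0.414 = 0.4316
P(Group I | the observation) = 0.0176 / 0.4316 ≈ 0.0408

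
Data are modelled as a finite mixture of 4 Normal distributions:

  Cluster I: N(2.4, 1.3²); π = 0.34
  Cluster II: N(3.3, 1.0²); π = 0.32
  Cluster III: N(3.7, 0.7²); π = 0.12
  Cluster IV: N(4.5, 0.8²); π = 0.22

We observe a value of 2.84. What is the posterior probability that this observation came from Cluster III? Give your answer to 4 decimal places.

The responsibility of component k is w_k f_k(x) divided by Σ_j w_j f_j(x).
Component likelihoods at x = 2.84:
  f_I = 0.289795
  f_II = 0.35889
  f_III = 0.267949
  f_IV = 0.0579249
Prior × likelihood for each component:
  w_I·f_I = 0.34 × 0.289795 = 0.0985304
  w_II·f_II = 0.32 × 0.35889 = 0.114845
  w_III·f_III = 0.12 × 0.267949 = 0.0321539
  w_IV·f_IV = 0.22 × 0.0579249 = 0.0127435
Normaliser: 0.0985304 + 0.114845 + 0.0321539 + 0.0127435 = 0.258273
Responsibility of Cluster III: 0.0321539 / 0.258273 ≈ 0.1245

0.1245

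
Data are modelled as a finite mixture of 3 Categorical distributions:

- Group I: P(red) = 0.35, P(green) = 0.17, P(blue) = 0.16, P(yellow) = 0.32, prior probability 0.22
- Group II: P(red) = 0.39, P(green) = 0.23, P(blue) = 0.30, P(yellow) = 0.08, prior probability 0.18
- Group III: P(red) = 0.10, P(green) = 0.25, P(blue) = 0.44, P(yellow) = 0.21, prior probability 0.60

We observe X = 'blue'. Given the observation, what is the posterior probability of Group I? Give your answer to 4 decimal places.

The responsibility of component k is π_k f_k(x) divided by Σ_j π_j f_j(x).
Component likelihoods at x = 'blue':
  p_I = 0.16
  p_II = 0.3
  p_III = 0.44
Prior × likelihood for each component:
  π_I·p_I = 0.22 × 0.16 = 0.0352
  π_II·p_II = 0.18 × 0.3 = 0.054
  π_III·p_III = 0.60 × 0.44 = 0.264
Marginal: 0.0352 + 0.054 + 0.264 = 0.3532
So the posterior for Group I is 0.0352 / 0.3532 ≈ 0.0997.

0.0997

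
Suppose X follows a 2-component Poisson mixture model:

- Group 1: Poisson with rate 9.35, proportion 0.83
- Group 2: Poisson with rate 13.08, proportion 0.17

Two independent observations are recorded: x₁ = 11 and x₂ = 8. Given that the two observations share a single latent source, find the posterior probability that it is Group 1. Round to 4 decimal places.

Posterior ∝ prior × likelihood, so P(k | x) ∝ π_k f_k(x); normalise over all components.
Since both observations come from the same component, the likelihood for component k is f_k(x₁)·f_k(x₂).
  L_1 = [0.10402] × [0.125985] = 0.013105
  L_2 = [0.100221] × [0.0443373] = 0.00444352
Prior × likelihood for each component:
  π_1·L_1 = 0.83 × 0.013105 = 0.0108772
  π_2·L_2 = 0.17 × 0.00444352 = 0.000755399
Denominator: 0.0108772 + 0.000755399 = 0.0116326
P(Group 1 | data) ≈ 0.9351

0.9351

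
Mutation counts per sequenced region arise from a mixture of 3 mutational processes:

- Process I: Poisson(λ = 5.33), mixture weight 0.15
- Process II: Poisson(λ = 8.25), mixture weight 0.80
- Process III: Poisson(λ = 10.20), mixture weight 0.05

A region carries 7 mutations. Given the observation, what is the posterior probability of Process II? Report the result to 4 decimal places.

Posterior ∝ prior × likelihood, so P(k | x) ∝ P(Z=k) f_k(x); normalise over all components.
Component likelihoods at x = 7 mutations:
  f_I = 0.117455
  f_II = 0.13484
  f_III = 0.0847163
Multiply by the mixture weights:
  P(Z=I)·f_I = 0.15 × 0.117455 = 0.0176182
  P(Z=II)·f_II = 0.80 × 0.13484 = 0.107872
  P(Z=III)·f_III = 0.05 × 0.0847163 = 0.00423581
Marginal: 0.0176182 + 0.107872 + 0.00423581 = 0.129726
P(Process II | data) = 0.107872 / 0.129726 ≈ 0.8315

0.8315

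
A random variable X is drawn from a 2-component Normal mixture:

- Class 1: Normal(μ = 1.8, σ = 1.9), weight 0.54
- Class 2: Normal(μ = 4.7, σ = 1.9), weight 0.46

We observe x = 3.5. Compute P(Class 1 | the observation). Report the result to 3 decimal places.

0.490

The responsibility of component k is P(Z=k) f_k(x) divided by Σ_j P(Z=j) f_j(x).
Component likelihoods at x = 3.5:
  f_1 = (1/(1.9·√(2π)))·exp(−(3.5−1.8)²/(2·1.9²)) = 0.209970·exp(-0.40028) = 0.140708
  f_2 = (1/(1.9·√(2π)))·exp(−(3.5−4.7)²/(2·1.9²)) = 0.209970·exp(-0.19945) = 0.172004
Weight by the priors:
  P(Z=1)·f_1 = 0.54 × 0.140708 = 0.0759822
  P(Z=2)·f_2 = 0.46 × 0.172004 = 0.0791218
Marginal: 0.0759822 + 0.0791218 = 0.155104
So the posterior for Class 1 is 0.0759822 / 0.155104 ≈ 0.490.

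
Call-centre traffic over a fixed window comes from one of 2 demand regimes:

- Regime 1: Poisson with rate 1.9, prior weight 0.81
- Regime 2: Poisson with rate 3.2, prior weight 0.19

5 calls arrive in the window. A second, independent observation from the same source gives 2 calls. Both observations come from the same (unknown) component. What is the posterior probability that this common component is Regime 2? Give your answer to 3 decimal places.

0.401

Posterior ∝ prior × likelihood, so P(k | x) ∝ π_k f_k(x); normalise over all components.
Since both observations come from the same component, the likelihood for component k is f_k(x₁)·f_k(x₂).
  f_1 = [e^(−1.9)·1.9^5/5! = 0.0308622] × [0.269971] = 0.00833192
  f_2 = [e^(−3.2)·3.2^5/5! = 0.113979] × [0.208702] = 0.0237878
Unnormalised posteriors:
  π_1·f_1 = 0.81 × 0.00833192 = 0.00674885
  π_2·f_2 = 0.19 × 0.0237878 = 0.00451968
Denominator: 0.00674885 + 0.00451968 = 0.0112685
P(Regime 2 | x₁,x₂) = 0.00451968 / 0.0112685 ≈ 0.401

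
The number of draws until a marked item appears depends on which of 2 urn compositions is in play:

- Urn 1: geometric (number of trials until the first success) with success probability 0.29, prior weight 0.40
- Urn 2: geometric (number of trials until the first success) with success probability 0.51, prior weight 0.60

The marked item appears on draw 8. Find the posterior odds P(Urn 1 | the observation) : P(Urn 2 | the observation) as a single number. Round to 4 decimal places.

5.0836

Posterior odds = (π_i f_i(x)) / (π_j f_j(x)); the normalising sum cancels.
Geometric probabilities:
  f_1 = 0.0263758
  f_2 = 0.00345894
Posterior odds = (π_1·f_1) / (π_2·f_2) = (0.40·0.0263758) / (0.60·0.00345894) = 0.0105503 / 0.00207536 ≈ 5.0836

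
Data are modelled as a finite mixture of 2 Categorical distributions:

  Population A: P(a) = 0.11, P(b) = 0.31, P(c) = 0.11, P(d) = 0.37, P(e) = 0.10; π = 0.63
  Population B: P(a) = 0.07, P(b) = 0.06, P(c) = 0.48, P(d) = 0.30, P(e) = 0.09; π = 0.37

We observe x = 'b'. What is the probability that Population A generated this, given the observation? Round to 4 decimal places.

The responsibility of component k is π_k f_k(x) divided by Σ_j π_j f_j(x).
Categorical probabilities:
  L_A = P(b | comp) = 0.31
  L_B = P(b | comp) = 0.06
Multiply by the mixture weights:
  π_A·L_A = 0.63 × 0.31 = 0.1953
  π_B·L_B = 0.37 × 0.06 = 0.0222
Evidence: 0.1953 + 0.0222 = 0.2175
Responsibility of Population A: 0.1953 / 0.2175 ≈ 0.8979

0.8979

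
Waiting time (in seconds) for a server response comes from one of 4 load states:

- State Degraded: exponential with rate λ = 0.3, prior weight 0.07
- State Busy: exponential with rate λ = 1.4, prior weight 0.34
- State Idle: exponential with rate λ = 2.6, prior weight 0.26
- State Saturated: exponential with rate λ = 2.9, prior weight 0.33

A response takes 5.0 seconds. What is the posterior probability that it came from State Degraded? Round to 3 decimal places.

By Bayes' theorem, P(k | x) = π_k f_k(x) / Σ_j π_j f_j(x).
Exponential densities:
  f_Degraded = 0.066939
  f_Busy = 0.00127663
  f_Idle = 5.87686e-06
  f_Saturated = 1.46261e-06
Unnormalised posteriors:
  π_Degraded·f_Degraded = 0.07 × 0.066939 = 0.00468573
  π_Busy·f_Busy = 0.34 × 0.00127663 = 0.000434056
  π_Idle·f_Idle = 0.26 × 5.87686e-06 = 1.52798e-06
  π_Saturated·f_Saturated = 0.33 × 1.46261e-06 = 4.82661e-07
Sum: 0.00468573 + 0.000434056 + 1.52798e-06 + 4.82661e-07 = 0.0051218
P(State Degraded | data) = 0.00468573 / 0.0051218 ≈ 0.915

0.915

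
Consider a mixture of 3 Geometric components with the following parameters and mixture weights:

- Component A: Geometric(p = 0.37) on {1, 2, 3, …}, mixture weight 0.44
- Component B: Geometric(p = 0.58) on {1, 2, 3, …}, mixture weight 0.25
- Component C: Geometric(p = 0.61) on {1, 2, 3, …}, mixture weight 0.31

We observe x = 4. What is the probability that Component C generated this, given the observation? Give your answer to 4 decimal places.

0.1790

P(component k | x) = P(Z=k)·f_k(x) / marginal(x), where marginal(x) = Σ_j P(Z=j)·f_j(x).
Component likelihoods at x = 4:
  p_A = 0.37·(1−0.37)^3 = 0.37·0.250047 = 0.0925174
  p_B = 0.58·(1−0.58)^3 = 0.58·0.074088 = 0.042971
  p_C = 0.61·(1−0.61)^3 = 0.61·0.059319 = 0.0361846
Prior × likelihood for each component:
  P(Z=A)·p_A = 0.44 × 0.0925174 = 0.0407077
  P(Z=B)·p_B = 0.25 × 0.042971 = 0.0107428
  P(Z=C)·p_C = 0.31 × 0.0361846 = 0.0112172
Denominator: 0.0407077 + 0.0107428 + 0.0112172 = 0.0626676
So the posterior for Component C is 0.0112172 / 0.0626676 ≈ 0.1790.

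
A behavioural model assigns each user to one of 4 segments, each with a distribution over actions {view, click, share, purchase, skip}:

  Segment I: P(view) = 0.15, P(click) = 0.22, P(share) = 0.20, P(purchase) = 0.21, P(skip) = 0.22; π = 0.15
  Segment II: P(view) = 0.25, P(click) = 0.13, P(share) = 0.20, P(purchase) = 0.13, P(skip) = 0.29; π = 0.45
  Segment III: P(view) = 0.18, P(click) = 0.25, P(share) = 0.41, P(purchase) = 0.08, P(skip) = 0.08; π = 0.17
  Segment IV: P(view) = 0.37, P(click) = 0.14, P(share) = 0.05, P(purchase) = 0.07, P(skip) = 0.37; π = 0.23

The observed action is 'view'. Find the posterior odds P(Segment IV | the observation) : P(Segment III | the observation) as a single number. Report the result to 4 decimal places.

Only the two components matter; the odds are (π_i f_i(x)) / (π_j f_j(x)).
Component likelihoods at x = 'view':
  p_I = 0.15
  p_II = 0.25
  p_III = 0.18
  p_IV = 0.37
0.0851 / 0.0306 ≈ 2.7810

2.7810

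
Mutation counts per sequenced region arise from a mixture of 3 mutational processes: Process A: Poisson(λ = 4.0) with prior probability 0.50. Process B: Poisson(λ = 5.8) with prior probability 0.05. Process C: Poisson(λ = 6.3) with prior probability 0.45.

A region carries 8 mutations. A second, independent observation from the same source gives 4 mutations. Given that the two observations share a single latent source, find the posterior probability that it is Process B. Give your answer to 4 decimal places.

0.0706

By Bayes' theorem, P(k | x) = w_k f_k(x) / Σ_j w_j f_j(x).
Since both observations come from the same component, the likelihood for component k is f_k(x₁)·f_k(x₂).
  p_A = [e^(−4.0)·4.0^8/8! = 0.0297702] × [0.195367] = 0.00581611
  p_B = [e^(−5.8)·5.8^8/8! = 0.0961602] × [0.142755] = 0.0137274
  p_C = [e^(−6.3)·6.3^8/8! = 0.113018] × [0.12053] = 0.0136221
Prior × likelihood for each component:
  w_A·p_A = 0.50 × 0.00581611 = 0.00290805
  w_B·p_B = 0.05 × 0.0137274 = 0.00068637
  w_C·p_C = 0.45 × 0.0136221 = 0.00612995
Normaliser: 0.00290805 + 0.00068637 + 0.00612995 = 0.00972437
Responsibility of Process B: 0.00068637 / 0.00972437 ≈ 0.0706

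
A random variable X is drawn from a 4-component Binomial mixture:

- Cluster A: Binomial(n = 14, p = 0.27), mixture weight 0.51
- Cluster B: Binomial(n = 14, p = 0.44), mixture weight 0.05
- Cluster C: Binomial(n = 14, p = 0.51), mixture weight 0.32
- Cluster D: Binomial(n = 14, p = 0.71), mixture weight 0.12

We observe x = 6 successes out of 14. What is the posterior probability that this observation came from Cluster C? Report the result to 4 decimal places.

0.4807

By Bayes' theorem, P(k | x) = π_k f_k(x) / Σ_j π_j f_j(x).
Binomial probabilities:
  p_A = 0.0938255
  p_B = 0.210754
  p_C = 0.175608
  p_D = 0.0192437
Weight by the priors:
  π_A·p_A = 0.51 × 0.0938255 = 0.047851
  π_B·p_B = 0.05 × 0.210754 = 0.0105377
  π_C·p_C = 0.32 × 0.175608 = 0.0561947
  π_D·p_D = 0.12 × 0.0192437 = 0.00230925
Marginal: 0.047851 + 0.0105377 + 0.0561947 + 0.00230925 = 0.116893
Responsibility of Cluster C: 0.0561947 / 0.116893 ≈ 0.4807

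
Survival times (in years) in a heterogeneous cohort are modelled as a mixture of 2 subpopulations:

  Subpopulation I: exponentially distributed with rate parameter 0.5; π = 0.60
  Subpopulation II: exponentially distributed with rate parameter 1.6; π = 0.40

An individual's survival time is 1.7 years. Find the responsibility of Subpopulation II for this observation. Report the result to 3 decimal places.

0.247

The responsibility of component k is π_k f_k(x) divided by Σ_j π_j f_j(x).
Evaluate each component's likelihood at the observed value:
  p_I = 0.213707
  p_II = 0.1054
Unnormalised posteriors:
  π_I·p_I = 0.60 × 0.213707 = 0.128224
  π_II·p_II = 0.40 × 0.1054 = 0.0421598
Normaliser: 0.128224 + 0.0421598 = 0.170384
P(Subpopulation II | data) = 0.0421598 / 0.170384 ≈ 0.247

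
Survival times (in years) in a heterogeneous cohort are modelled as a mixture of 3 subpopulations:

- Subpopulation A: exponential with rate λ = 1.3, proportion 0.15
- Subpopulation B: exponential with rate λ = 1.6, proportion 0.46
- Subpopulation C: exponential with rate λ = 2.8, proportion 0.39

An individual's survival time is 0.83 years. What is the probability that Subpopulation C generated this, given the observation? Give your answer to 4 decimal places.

0.2903

The responsibility of component k is π_k f_k(x) divided by Σ_j π_j f_j(x).
Exponential densities:
  f_A = 1.3·e^(−1.3·0.83) = 1.3·e^(−1.0790) = 0.441916
  f_B = 1.6·e^(−1.6·0.83) = 1.6·e^(−1.3280) = 0.424011
  f_C = 2.8·e^(−2.8·0.83) = 2.8·e^(−2.3240) = 0.274068
Weight by the priors:
  π_A·f_A = 0.15 × 0.441916 = 0.0662874
  π_B·f_B = 0.46 × 0.424011 = 0.195045
  π_C·f_C = 0.39 × 0.274068 = 0.106886
Denominator: 0.0662874 + 0.195045 + 0.106886 = 0.368219
P(Subpopulation C | x) = 0.106886 / 0.368219 ≈ 0.2903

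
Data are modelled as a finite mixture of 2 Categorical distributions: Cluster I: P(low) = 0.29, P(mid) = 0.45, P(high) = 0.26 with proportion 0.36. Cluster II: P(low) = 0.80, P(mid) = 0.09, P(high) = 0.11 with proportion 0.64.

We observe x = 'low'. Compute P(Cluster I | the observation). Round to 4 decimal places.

0.1694

Posterior ∝ prior × likelihood, so P(k | x) ∝ π_k f_k(x); normalise over all components.
Categorical probabilities:
  p_I = P(low | comp) = 0.29
  p_II = P(low | comp) = 0.80
Unnormalised posteriors:
  π_I·p_I = 0.36 × 0.29 = 0.1044
  π_II·p_II = 0.64 × 0.8 = 0.512
Normaliser: 0.1044 + 0.512 = 0.6164
P(Cluster I | x) ≈ 0.1694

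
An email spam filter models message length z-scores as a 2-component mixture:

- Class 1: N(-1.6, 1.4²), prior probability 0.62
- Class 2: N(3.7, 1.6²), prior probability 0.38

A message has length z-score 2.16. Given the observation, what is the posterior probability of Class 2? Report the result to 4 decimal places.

0.9255

Apply Bayes' rule: the posterior for each component is proportional to its prior times its likelihood at x.
Evaluate each component's likelihood at the observed value:
  p_1 = (1/(1.4·√(2π)))·exp(−(2.16−-1.6)²/(2·1.4²)) = 0.284959·exp(-3.60653) = 0.00773545
  p_2 = (1/(1.6·√(2π)))·exp(−(2.16−3.7)²/(2·1.6²)) = 0.249339·exp(-0.46320) = 0.1569
Unnormalised posteriors:
  P(Z=1)·p_1 = 0.62 × 0.00773545 = 0.00479598
  P(Z=2)·p_2 = 0.38 × 0.1569 = 0.0596221
Sum: 0.00479598 + 0.0596221 = 0.0644181
So the posterior for Class 2 is 0.0596221 / 0.0644181 ≈ 0.9255.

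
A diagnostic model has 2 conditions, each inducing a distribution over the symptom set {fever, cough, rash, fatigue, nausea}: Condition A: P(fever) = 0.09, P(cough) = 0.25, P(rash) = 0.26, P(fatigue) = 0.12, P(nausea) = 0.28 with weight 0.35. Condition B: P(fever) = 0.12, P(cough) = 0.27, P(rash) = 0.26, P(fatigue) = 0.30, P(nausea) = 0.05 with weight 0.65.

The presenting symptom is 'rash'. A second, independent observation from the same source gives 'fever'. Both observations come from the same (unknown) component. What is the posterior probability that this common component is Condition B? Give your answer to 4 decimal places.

By Bayes' theorem, P(k | x) = π_k f_k(x) / Σ_j π_j f_j(x).
Since both observations come from the same component, the likelihood for component k is f_k(x₁)·f_k(x₂).
  L_A = [P(rash | comp) = 0.26] × [0.09] = 0.0234
  L_B = [P(rash | comp) = 0.26] × [0.12] = 0.0312
Multiply by the mixture weights:
  π_A·L_A = 0.35 × 0.0234 = 0.00819
  π_B·L_B = 0.65 × 0.0312 = 0.02028
Normaliser: 0.00819 + 0.02028 = 0.02847
Responsibility of Condition B: 0.02028 / 0.02847 ≈ 0.7123

0.7123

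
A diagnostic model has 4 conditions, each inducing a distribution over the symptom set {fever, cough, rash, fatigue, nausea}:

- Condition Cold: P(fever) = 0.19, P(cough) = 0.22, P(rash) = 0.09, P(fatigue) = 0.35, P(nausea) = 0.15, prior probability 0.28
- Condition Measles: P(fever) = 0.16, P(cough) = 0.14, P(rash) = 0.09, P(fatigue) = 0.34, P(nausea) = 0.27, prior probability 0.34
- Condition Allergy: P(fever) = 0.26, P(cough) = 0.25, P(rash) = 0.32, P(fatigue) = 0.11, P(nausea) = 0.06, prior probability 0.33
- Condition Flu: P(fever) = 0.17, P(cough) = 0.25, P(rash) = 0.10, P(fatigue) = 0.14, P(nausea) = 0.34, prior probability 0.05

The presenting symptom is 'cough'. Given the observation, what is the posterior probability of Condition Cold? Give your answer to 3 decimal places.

0.302

P(component k | x) = w_k·f_k(x) / marginal(x), where marginal(x) = Σ_j w_j·f_j(x).
Evaluate each component's likelihood at the observed value:
  p_Cold = 0.22
  p_Measles = 0.14
  p_Allergy = 0.25
  p_Flu = 0.25
Prior × likelihood for each component:
  w_Cold·p_Cold = 0.28 × 0.22 = 0.0616
  w_Measles·p_Measles = 0.34 × 0.14 = 0.0476
  w_Allergy·p_Allergy = 0.33 × 0.25 = 0.0825
  w_Flu·p_Flu = 0.05 × 0.25 = 0.0125
Marginal: 0.0616 + 0.0476 + 0.0825 + 0.0125 = 0.2042
Responsibility of Condition Cold: 0.0616 / 0.2042 ≈ 0.302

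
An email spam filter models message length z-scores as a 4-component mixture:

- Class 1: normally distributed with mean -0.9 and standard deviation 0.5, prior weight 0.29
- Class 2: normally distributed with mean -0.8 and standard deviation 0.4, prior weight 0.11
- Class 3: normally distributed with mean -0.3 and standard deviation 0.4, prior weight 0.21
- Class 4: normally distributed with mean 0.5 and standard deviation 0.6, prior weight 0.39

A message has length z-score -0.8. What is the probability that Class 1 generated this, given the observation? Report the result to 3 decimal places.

0.496

The responsibility of component k is π_k f_k(x) divided by Σ_j π_j f_j(x).
Component likelihoods at x = -0.8:
  f_1 = 0.782085
  f_2 = 0.997356
  f_3 = 0.456623
  f_4 = 0.0635877
Weight by the priors:
  π_1·f_1 = 0.29 × 0.782085 = 0.226805
  π_2·f_2 = 0.11 × 0.997356 = 0.109709
  π_3·f_3 = 0.21 × 0.456623 = 0.0958908
  π_4·f_4 = 0.39 × 0.0635877 = 0.0247992
Marginal: 0.226805 + 0.109709 + 0.0958908 + 0.0247992 = 0.457204
P(Class 1 | data) = 0.226805 / 0.457204 ≈ 0.496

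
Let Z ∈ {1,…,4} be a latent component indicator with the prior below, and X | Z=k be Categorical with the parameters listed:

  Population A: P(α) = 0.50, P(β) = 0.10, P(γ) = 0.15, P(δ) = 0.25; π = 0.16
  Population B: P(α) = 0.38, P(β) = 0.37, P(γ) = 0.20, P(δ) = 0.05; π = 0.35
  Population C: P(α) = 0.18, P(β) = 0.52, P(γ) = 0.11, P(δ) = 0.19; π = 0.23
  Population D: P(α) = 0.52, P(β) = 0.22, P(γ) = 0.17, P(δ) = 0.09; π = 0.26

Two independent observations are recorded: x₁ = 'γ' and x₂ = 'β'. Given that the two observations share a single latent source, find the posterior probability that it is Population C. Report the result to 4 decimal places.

0.2571

Posterior ∝ prior × likelihood, so P(k | x) ∝ π_k f_k(x); normalise over all components.
Since both observations come from the same component, the likelihood for component k is f_k(x₁)·f_k(x₂).
  p_A = [P(γ | comp) = 0.15] × [0.1] = 0.015
  p_B = [P(γ | comp) = 0.20] × [0.37] = 0.074
  p_C = [P(γ | comp) = 0.11] × [0.52] = 0.0572
  p_D = [P(γ | comp) = 0.17] × [0.22] = 0.0374
Weight by the priors:
  π_A·p_A = 0.16 × 0.015 = 0.0024
  π_B·p_B = 0.35 × 0.074 = 0.0259
  π_C·p_C = 0.23 × 0.0572 = 0.013156
  π_D·p_D = 0.26 × 0.0374 = 0.009724
Denominator: 0.0024 + 0.0259 + 0.013156 + 0.009724 = 0.05118
P(Population C | x₁, x₂) = 0.013156 / 0.05118 ≈ 0.2571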